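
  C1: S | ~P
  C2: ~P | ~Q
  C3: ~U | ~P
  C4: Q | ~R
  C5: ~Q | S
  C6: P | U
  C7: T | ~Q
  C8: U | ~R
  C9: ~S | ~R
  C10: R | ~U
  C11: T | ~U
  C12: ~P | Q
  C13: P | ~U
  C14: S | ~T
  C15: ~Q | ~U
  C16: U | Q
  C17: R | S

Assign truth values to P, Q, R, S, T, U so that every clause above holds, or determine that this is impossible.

UNSATISFIABLE

Try S = 1.
From the singleton clause (~R), R = 0.
From the singleton clause (~U), U = 0.
From the singleton clause (P), P = 1.
From the singleton clause (~Q), Q = 0.
Now (Q) is unsatisfied and unit — conflict.
Undo S and try S = 0.
From the singleton clause (~P), P = 0.
From the singleton clause (~Q), Q = 0.
From the singleton clause (~R), R = 0.
Now (R) is unsatisfied and unit — conflict.
Both values of S lead to a conflict.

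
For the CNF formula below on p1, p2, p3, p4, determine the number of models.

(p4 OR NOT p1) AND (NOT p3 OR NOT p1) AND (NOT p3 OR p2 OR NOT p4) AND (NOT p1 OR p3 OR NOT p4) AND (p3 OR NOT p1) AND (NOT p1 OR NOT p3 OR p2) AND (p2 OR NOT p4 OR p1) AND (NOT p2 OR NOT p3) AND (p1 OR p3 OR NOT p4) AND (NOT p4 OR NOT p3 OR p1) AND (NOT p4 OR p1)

3

There are 2^4 = 16 truth assignments over (p1, p2, p3, p4).
Split on p2. With p2 = true, the clauses containing p2 are satisfied and NOT p2 drops from the rest; 1 of the 2^3 = 8 assignments to the other variables satisfy what remains.
With p2 = false, by the same count on the reduced clause set, 2 assignments work.
(One model: p1=F, p2=F, p3=F, p4=F.)
Total: 1 + 2 = 3.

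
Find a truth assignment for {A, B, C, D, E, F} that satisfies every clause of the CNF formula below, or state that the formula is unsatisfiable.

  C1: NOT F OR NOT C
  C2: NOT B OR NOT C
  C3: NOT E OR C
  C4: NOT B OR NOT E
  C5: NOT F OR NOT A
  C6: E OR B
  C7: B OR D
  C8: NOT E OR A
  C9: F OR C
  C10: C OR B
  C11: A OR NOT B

A: true,  B: false,  C: true,  D: true,  E: true,  F: false

Try F = false.
(C) alone gives C = true.
(NOT B) alone gives B = false.
(E) alone gives E = true.
(D) alone gives D = true.
(A) alone gives A = true.
This assignment satisfies each clause.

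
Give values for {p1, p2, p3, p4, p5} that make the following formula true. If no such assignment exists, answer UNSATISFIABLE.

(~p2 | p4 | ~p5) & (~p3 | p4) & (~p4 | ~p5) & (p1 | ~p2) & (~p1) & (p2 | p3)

p1=0, p2=0, p3=1, p4=1, p5=0

(~p1) alone gives p1 = 0.
(~p2) alone gives p2 = 0.
(p3) alone gives p3 = 1.
(p4) alone gives p4 = 1.
(~p5) alone gives p5 = 0.
All clauses are satisfied.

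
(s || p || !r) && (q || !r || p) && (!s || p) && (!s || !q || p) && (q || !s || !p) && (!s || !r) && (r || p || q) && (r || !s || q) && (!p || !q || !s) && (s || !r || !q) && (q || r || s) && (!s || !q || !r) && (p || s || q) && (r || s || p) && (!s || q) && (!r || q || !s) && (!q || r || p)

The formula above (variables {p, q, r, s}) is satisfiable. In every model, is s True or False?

False

Suppose s = true.
(p) alone gives p = true.
(q) alone gives q = true.
Now (!q) is unsatisfied and unit — conflict.
So every satisfying assignment has s = False.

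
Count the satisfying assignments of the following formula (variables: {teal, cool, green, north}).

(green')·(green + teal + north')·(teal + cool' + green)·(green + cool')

3

There are 2^4 = 16 truth assignments over (teal, cool, green, north).
Check each against the 4 clauses (columns in the order teal, cool, green, north):
  F F F F  ✓ satisfies all
  F F F T  ✗ fails (green + teal + north')
  F F T F  ✗ fails (green')
  F F T T  ✗ fails (green')
  F T F F  ✗ fails (teal + cool' + green)
  F T F T  ✗ fails (green + teal + north')
  F T T F  ✗ fails (green')
  F T T T  ✗ fails (green')
  T F F F  ✓ satisfies all
  T F F T  ✓ satisfies all
  T F T F  ✗ fails (green')
  T F T T  ✗ fails (green')
  T T F F  ✗ fails (green + cool')
  T T F T  ✗ fails (green + cool')
  T T T F  ✗ fails (green')
  T T T T  ✗ fails (green')
3 of the 16 rows are models.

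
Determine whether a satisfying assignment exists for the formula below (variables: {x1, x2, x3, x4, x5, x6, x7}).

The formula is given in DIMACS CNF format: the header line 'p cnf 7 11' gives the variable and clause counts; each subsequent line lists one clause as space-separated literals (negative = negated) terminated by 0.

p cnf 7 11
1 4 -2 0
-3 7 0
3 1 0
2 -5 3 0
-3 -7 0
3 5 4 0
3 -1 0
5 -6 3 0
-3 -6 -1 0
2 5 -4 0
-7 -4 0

No

Suppose x3 = False.
Unit clause (x1) forces x1 = True.
But (¬x1) is also a unit clause — contradiction.
That branch fails; take x3 = True instead.
Unit clause (x7) forces x7 = True.
But (¬x7) is also a unit clause — contradiction.
Either choice for x3 ends in contradiction.
No assignment satisfies every clause.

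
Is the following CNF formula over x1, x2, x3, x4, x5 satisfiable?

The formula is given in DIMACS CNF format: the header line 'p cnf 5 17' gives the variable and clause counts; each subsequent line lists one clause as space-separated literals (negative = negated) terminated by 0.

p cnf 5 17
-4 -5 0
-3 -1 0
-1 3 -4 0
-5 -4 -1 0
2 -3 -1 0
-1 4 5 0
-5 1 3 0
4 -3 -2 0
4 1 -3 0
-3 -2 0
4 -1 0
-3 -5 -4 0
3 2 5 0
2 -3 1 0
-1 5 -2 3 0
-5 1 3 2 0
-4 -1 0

Yes, satisfiable

Case x4 = True:
The clause (¬x5) is unit, so x5 = False.
The clause (¬x1) is unit, so x1 = False.
Case x3 = False:
The clause (x2) is unit, so x2 = True.
This assignment satisfies each clause.
A satisfying assignment: x1 ↦ False; x2 ↦ True; x3 ↦ False; x4 ↦ True; x5 ↦ False.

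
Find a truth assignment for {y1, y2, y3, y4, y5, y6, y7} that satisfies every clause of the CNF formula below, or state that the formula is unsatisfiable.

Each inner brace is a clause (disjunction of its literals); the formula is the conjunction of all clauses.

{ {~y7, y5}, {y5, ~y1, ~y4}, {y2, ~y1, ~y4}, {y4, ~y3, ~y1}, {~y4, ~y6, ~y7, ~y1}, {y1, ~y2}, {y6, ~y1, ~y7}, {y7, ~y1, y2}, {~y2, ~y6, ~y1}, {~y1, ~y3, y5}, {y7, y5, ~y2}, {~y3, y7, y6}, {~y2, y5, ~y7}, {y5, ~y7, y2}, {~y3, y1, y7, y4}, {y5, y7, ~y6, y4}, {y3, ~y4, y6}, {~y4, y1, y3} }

y1: 0; y2: 0; y3: 0; y4: 0; y5: 0; y6: 0; y7: 0

Try y7 = 0.
Try y1 = 0.
From the singleton clause (~y2), y2 = 0.
Try y3 = 0.
From the singleton clause (~y4), y4 = 0.
Try y5 = 0.
From the singleton clause (~y6), y6 = 0.
This assignment satisfies each clause.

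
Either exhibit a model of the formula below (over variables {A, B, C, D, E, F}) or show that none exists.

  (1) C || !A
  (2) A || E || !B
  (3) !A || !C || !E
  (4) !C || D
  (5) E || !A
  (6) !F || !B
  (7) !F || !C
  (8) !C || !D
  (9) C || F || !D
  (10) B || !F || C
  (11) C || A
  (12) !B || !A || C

UNSATISFIABLE

Suppose C = true.
(D) alone gives D = true.
That conflicts with the unit clause (!D).
Backtrack on C: now try C = false.
(!A) alone gives A = false.
That conflicts with the unit clause (A).
Both values of C lead to a conflict.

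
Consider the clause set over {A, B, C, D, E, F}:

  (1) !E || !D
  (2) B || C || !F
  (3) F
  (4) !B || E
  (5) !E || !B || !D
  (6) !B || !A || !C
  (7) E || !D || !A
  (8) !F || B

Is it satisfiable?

Yes

The clause (F) is unit, so F = true.
The clause (B) is unit, so B = true.
The clause (E) is unit, so E = true.
The clause (!D) is unit, so D = false.
Suppose A = false.
Every clause is now satisfied; C is unconstrained.
A satisfying assignment: A ↦ false; B ↦ true; C ↦ true; D ↦ false; E ↦ true; F ↦ true.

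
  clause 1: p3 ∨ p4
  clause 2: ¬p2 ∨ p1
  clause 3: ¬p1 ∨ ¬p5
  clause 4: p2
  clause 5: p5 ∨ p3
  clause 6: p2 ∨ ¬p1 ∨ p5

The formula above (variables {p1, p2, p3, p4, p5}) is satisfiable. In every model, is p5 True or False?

Suppose p5 = True.
(¬p1) alone gives p1 = False.
(¬p2) alone gives p2 = False.
That conflicts with the unit clause (p2).
So every satisfying assignment has p5 = False.

False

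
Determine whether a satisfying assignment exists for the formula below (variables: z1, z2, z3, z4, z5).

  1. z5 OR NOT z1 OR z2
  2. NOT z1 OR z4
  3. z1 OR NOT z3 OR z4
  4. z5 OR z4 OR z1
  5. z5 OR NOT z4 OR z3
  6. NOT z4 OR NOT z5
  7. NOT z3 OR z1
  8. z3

Yes

The clause (z3) is unit, so z3 = true.
The clause (z1) is unit, so z1 = true.
The clause (z4) is unit, so z4 = true.
The clause (NOT z5) is unit, so z5 = false.
The clause (z2) is unit, so z2 = true.
This assignment satisfies each clause.
A satisfying assignment: z1=true; z2=true; z3=true; z4=true; z5=false.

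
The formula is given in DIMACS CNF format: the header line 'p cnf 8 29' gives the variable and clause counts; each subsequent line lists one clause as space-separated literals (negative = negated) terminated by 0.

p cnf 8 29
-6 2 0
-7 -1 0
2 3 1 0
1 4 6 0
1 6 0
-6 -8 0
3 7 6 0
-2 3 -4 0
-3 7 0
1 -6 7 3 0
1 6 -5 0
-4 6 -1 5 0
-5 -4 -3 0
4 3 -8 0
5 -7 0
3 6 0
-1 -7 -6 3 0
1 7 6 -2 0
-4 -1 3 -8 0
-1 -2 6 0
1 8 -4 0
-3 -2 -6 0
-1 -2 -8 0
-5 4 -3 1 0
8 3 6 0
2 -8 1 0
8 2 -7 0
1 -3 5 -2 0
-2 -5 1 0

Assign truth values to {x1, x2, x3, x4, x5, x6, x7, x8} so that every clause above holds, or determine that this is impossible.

Branch on x6: set x6 = True.
From the singleton clause (x2), x2 = True.
From the singleton clause (¬x8), x8 = False.
From the singleton clause (¬x3), x3 = False.
From the singleton clause (¬x4), x4 = False.
Branch on x7: set x7 = False.
From the singleton clause (x1), x1 = True.
All clauses hold; x5 can take either value.

x1 ↦ True,  x2 ↦ True,  x3 ↦ False,  x4 ↦ False,  x5 ↦ True,  x6 ↦ True,  x7 ↦ False,  x8 ↦ False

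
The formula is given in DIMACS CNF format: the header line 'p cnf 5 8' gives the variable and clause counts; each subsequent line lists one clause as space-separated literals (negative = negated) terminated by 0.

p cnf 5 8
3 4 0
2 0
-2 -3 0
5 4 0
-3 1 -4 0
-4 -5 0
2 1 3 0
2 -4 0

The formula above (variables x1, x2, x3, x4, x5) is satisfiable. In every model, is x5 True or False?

Suppose x5 = True.
From the singleton clause (x2), x2 = True.
From the singleton clause (¬x3), x3 = False.
From the singleton clause (x4), x4 = True.
But (¬x4) is also a unit clause — contradiction.
So every satisfying assignment has x5 = False.

False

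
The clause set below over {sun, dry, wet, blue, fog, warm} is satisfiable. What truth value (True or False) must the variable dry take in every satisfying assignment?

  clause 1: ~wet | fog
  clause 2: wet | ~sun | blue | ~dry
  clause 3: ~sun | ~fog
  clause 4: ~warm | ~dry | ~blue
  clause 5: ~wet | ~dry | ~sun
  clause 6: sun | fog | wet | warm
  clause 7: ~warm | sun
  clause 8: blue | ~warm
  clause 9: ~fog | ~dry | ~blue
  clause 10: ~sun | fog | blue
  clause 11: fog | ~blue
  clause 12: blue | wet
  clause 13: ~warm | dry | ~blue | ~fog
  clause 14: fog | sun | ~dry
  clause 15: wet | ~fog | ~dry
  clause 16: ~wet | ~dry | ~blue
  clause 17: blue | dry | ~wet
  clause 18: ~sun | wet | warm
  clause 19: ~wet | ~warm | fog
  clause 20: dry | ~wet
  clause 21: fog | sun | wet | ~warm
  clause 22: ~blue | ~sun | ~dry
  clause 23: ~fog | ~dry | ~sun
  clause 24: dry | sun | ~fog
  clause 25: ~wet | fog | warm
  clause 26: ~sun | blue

True

Suppose dry = 0.
The clause (~wet) is unit, so wet = 0.
The clause (blue) is unit, so blue = 1.
The clause (fog) is unit, so fog = 1.
The clause (~sun) is unit, so sun = 0.
That conflicts with the unit clause (sun).
So every satisfying assignment has dry = True.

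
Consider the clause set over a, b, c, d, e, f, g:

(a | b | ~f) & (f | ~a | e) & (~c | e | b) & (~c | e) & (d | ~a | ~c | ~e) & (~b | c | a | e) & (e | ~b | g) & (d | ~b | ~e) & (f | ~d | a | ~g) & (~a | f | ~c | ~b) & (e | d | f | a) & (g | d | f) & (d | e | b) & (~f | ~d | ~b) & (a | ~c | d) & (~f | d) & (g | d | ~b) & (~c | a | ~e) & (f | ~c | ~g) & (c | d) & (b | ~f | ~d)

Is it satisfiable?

Satisfiable

Case c = 0:
The clause (d) is unit, so d = 1.
Case f = 0:
Case a = 1:
The clause (e) is unit, so e = 1.
Every clause is now satisfied; b, g are unconstrained.
A satisfying assignment: a: 1, b: 1, c: 0, d: 1, e: 1, f: 0, g: 0.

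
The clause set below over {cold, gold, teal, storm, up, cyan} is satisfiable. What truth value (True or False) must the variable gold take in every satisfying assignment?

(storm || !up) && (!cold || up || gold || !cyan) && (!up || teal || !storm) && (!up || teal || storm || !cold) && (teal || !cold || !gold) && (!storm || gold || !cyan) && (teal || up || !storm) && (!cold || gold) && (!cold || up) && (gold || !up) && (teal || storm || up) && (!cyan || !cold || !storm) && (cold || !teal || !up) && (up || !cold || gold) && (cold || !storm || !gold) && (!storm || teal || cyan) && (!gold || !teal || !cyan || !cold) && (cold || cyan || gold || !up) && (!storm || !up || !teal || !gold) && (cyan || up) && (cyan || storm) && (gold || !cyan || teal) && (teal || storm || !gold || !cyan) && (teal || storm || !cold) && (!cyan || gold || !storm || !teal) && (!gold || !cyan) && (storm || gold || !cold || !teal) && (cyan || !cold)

Suppose gold = true.
From the singleton clause (!cyan), cyan = false.
From the singleton clause (up), up = true.
From the singleton clause (storm), storm = true.
From the singleton clause (teal), teal = true.
That conflicts with the unit clause (!teal).
So every satisfying assignment has gold = False.

False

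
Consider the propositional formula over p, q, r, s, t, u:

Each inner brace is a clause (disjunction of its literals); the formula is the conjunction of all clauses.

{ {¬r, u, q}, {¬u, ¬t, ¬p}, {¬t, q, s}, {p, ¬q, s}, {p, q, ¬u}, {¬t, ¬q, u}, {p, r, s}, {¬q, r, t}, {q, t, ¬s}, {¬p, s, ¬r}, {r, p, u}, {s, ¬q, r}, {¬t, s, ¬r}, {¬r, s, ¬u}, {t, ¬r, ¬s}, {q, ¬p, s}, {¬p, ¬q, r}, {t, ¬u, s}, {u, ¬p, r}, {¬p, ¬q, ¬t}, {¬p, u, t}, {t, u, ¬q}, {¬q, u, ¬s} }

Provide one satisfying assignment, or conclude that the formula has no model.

p: False; q: True; r: True; s: True; t: True; u: True

Case r = True:
Case u = True:
(s) alone gives s = True.
(t) alone gives t = True.
(¬p) alone gives p = False.
(q) alone gives q = True.
Every clause now holds.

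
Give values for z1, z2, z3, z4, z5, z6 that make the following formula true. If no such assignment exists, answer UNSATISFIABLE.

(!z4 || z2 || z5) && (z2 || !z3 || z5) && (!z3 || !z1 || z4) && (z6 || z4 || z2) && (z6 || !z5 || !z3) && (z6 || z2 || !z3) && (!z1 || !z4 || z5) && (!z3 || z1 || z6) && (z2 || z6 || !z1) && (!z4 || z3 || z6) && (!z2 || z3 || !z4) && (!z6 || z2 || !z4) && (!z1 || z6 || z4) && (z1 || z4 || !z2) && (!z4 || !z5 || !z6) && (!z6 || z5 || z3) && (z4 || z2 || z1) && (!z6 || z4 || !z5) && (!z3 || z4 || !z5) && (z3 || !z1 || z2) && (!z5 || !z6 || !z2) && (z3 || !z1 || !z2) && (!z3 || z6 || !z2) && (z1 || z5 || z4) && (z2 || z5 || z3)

Try z4 = true.
Try z2 = true.
(z3) alone gives z3 = true.
(z6) alone gives z6 = true.
(!z5) alone gives z5 = false.
(!z1) alone gives z1 = false.
This assignment satisfies each clause.

z1 ↦ false,  z2 ↦ true,  z3 ↦ true,  z4 ↦ true,  z5 ↦ false,  z6 ↦ true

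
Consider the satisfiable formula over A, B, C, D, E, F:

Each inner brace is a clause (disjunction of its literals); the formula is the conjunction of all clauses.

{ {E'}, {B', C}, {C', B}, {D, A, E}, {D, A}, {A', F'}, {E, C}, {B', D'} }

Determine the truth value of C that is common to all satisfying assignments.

True

Suppose C = 0.
(E') alone gives E = 0.
Now (E) is unsatisfied and unit — conflict.
So every satisfying assignment has C = True.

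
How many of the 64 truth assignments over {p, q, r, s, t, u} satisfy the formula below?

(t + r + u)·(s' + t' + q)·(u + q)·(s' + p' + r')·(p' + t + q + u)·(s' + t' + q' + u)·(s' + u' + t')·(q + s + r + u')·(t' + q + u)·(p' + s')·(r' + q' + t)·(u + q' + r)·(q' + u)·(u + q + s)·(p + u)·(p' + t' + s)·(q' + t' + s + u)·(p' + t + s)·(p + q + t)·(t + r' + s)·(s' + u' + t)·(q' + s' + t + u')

4

There are 2^6 = 64 truth assignments over (p, q, r, s, t, u).
Split on p. With p = 1, the clauses containing p are satisfied and p' drops from the rest; 0 of the 2^5 = 32 assignments to the other variables satisfy what remains.
With p = 0, by the same count on the reduced clause set, 4 assignments work.
(One model: p=F, q=F, r=T, s=F, t=T, u=T.)
Total: 0 + 4 = 4.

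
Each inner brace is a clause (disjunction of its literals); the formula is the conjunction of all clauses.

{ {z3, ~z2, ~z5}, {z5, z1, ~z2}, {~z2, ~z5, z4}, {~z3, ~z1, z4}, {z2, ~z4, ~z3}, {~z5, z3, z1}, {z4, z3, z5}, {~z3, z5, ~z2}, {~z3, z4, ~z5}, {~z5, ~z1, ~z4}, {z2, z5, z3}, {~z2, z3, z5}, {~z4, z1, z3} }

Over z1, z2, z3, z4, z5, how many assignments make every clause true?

3

There are 2^5 = 32 truth assignments over (z1, z2, z3, z4, z5).
Split on z2. With z2 = 1, the clauses containing z2 are satisfied and ~z2 drops from the rest; 1 of the 2^4 = 16 assignments to the other variables satisfy what remains.
With z2 = 0, by the same count on the reduced clause set, 2 assignments work.
(One model: z1=F, z2=F, z3=T, z4=F, z5=F.)
Total: 1 + 2 = 3.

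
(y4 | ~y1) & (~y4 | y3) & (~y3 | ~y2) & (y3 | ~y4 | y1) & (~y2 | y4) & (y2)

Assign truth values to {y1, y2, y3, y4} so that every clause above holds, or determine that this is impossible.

UNSATISFIABLE

From the singleton clause (y2), y2 = 1.
From the singleton clause (~y3), y3 = 0.
From the singleton clause (~y4), y4 = 0.
That conflicts with the unit clause (y4).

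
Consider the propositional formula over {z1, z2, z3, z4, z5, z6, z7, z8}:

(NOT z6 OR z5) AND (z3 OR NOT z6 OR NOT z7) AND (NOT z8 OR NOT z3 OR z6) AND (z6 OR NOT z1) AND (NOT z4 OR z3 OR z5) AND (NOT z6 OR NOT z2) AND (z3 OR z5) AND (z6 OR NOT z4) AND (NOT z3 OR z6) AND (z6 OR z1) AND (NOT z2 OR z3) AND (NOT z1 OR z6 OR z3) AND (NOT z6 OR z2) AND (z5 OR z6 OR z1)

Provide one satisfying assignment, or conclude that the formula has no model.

Branch on z6: set z6 = false.
Unit clause (NOT z1) forces z1 = false.
Now (z1) is unsatisfied and unit — conflict.
That branch fails; take z6 = true instead.
Unit clause (z5) forces z5 = true.
Unit clause (NOT z2) forces z2 = false.
Now (z2) is unsatisfied and unit — conflict.
Neither z6 = true nor z6 = false works.

UNSATISFIABLE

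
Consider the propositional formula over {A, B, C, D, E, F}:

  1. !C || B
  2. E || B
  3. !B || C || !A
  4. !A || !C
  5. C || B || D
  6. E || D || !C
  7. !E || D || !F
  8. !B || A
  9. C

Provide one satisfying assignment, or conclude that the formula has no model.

UNSATISFIABLE

The clause (C) is unit, so C = true.
The clause (B) is unit, so B = true.
The clause (!A) is unit, so A = false.
Now (A) is unsatisfied and unit — conflict.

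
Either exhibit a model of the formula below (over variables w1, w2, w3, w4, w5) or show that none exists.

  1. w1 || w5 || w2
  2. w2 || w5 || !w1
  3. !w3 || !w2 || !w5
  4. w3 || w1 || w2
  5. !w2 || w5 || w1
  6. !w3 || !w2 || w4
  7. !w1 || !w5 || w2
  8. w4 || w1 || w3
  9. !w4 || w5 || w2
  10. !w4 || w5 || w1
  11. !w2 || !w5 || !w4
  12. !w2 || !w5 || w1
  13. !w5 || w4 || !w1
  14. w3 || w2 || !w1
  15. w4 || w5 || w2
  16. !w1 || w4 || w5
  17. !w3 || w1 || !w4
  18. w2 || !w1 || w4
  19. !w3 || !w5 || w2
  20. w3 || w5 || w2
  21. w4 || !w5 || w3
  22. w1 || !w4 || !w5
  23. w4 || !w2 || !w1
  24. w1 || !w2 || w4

w1: true,  w2: true,  w3: true,  w4: true,  w5: false

Branch on w1: set w1 = true.
Branch on w2: set w2 = true.
From the singleton clause (w4), w4 = true.
From the singleton clause (!w5), w5 = false.
No clause remains; w3 is free.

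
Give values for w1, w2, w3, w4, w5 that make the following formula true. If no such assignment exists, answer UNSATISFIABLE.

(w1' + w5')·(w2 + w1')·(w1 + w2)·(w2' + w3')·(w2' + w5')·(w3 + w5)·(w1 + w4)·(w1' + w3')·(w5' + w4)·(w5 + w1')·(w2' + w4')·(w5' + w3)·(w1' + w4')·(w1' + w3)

UNSATISFIABLE

Suppose w1 = 0.
From the singleton clause (w2), w2 = 1.
From the singleton clause (w3'), w3 = 0.
From the singleton clause (w5'), w5 = 0.
Now (w5) is unsatisfied and unit — conflict.
Backtrack on w1: now try w1 = 1.
From the singleton clause (w5'), w5 = 0.
Now (w5) is unsatisfied and unit — conflict.
Neither w1 = 1 nor w1 = 0 works.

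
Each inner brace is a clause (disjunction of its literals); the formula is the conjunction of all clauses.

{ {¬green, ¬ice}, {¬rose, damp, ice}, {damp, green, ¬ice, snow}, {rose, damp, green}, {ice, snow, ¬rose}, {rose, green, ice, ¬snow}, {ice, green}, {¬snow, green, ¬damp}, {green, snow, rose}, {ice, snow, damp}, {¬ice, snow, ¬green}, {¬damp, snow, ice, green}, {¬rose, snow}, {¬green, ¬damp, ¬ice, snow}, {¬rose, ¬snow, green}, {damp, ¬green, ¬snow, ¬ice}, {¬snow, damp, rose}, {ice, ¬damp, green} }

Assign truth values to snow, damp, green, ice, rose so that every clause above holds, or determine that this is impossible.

snow: True; damp: True; green: True; ice: False; rose: False

Branch on green: set green = True.
(¬ice) alone gives ice = False.
Branch on rose: set rose = False.
Branch on snow: set snow = True.
(damp) alone gives damp = True.
This assignment satisfies each clause.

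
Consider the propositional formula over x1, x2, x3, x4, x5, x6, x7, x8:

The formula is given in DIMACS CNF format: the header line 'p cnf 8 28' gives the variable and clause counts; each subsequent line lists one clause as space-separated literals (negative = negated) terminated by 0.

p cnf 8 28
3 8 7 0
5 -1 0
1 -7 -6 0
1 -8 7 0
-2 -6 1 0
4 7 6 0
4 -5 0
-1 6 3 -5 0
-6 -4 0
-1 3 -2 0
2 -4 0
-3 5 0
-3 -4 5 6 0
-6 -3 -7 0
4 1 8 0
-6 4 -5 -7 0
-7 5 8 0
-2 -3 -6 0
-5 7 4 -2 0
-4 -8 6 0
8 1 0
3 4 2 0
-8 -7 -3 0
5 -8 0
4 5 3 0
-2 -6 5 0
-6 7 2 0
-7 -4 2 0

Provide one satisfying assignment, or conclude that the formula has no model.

x1=True; x2=True; x3=True; x4=True; x5=True; x6=False; x7=True; x8=False

Case x5 = True:
Unit clause (x4) forces x4 = True.
Unit clause (¬x6) forces x6 = False.
Unit clause (x2) forces x2 = True.
Unit clause (¬x8) forces x8 = False.
Unit clause (x1) forces x1 = True.
Unit clause (x3) forces x3 = True.
All clauses hold; x7 can take either value.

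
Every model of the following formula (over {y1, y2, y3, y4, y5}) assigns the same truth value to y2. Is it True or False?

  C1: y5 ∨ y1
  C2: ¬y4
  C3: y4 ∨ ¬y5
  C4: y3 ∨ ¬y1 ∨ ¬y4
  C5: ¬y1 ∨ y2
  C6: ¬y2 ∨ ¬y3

True

Suppose y2 = False.
From the singleton clause (¬y4), y4 = False.
From the singleton clause (¬y5), y5 = False.
From the singleton clause (y1), y1 = True.
Now (¬y1) is unsatisfied and unit — conflict.
So every satisfying assignment has y2 = True.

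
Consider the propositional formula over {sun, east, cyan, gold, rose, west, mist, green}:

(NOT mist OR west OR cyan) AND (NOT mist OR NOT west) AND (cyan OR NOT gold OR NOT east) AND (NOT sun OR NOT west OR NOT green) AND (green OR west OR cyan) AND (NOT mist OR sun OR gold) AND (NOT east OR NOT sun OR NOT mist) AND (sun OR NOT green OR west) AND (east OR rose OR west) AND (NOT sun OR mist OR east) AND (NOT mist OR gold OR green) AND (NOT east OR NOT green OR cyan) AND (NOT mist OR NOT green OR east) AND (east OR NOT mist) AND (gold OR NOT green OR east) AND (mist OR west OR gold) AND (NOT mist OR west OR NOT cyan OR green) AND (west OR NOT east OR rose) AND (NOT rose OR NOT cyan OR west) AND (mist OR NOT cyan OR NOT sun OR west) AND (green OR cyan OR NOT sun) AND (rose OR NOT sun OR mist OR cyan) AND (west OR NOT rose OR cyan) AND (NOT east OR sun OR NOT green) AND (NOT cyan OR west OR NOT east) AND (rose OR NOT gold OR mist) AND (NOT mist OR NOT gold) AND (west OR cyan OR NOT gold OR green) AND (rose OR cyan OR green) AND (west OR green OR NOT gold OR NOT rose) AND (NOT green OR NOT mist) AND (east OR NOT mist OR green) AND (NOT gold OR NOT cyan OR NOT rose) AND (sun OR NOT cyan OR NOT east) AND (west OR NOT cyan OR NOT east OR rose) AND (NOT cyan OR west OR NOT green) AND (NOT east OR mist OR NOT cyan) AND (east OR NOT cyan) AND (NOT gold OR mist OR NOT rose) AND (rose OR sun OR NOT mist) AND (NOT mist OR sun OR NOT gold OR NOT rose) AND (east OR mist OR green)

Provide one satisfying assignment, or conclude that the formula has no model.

sun ↦ false,  east ↦ true,  cyan ↦ false,  gold ↦ false,  rose ↦ true,  west ↦ true,  mist ↦ false,  green ↦ false

Suppose mist = false.
Suppose sun = false.
Suppose green = false.
Unit clause (east) forces east = true.
Unit clause (NOT cyan) forces cyan = false.
Unit clause (NOT gold) forces gold = false.
Unit clause (west) forces west = true.
Unit clause (rose) forces rose = true.
This assignment satisfies each clause.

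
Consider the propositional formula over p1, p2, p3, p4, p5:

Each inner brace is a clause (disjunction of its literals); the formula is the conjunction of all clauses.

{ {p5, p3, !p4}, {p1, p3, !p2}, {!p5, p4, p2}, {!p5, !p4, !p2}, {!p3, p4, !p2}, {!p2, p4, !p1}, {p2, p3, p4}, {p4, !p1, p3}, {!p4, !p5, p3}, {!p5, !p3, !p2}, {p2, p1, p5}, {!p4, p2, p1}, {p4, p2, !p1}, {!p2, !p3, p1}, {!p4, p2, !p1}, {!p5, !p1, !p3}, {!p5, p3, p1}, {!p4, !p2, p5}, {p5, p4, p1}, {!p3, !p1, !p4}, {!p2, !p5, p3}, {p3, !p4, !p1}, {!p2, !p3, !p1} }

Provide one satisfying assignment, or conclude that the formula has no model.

UNSATISFIABLE

Case p5 = true:
Case p4 = true:
Unit clause (!p2) forces p2 = false.
Unit clause (p3) forces p3 = true.
Unit clause (p1) forces p1 = true.
Now (!p1) is unsatisfied and unit — conflict.
Backtrack on p4: now try p4 = false.
Unit clause (p2) forces p2 = true.
Unit clause (!p3) forces p3 = false.
Now (p3) is unsatisfied and unit — conflict.
Either choice for p4 ends in contradiction.
Backtrack on p5: now try p5 = false.
Case p3 = true:
Case p4 = true:
Unit clause (!p2) forces p2 = false.
Unit clause (p1) forces p1 = true.
Now (!p1) is unsatisfied and unit — conflict.
Backtrack on p4: now try p4 = false.
Unit clause (!p2) forces p2 = false.
Unit clause (p1) forces p1 = true.
Now (!p1) is unsatisfied and unit — conflict.
Either choice for p4 ends in contradiction.
Backtrack on p3: now try p3 = false.
Unit clause (!p4) forces p4 = false.
Unit clause (p2) forces p2 = true.
Unit clause (p1) forces p1 = true.
Now (!p1) is unsatisfied and unit — conflict.
Either choice for p3 ends in contradiction.
Either choice for p5 ends in contradiction.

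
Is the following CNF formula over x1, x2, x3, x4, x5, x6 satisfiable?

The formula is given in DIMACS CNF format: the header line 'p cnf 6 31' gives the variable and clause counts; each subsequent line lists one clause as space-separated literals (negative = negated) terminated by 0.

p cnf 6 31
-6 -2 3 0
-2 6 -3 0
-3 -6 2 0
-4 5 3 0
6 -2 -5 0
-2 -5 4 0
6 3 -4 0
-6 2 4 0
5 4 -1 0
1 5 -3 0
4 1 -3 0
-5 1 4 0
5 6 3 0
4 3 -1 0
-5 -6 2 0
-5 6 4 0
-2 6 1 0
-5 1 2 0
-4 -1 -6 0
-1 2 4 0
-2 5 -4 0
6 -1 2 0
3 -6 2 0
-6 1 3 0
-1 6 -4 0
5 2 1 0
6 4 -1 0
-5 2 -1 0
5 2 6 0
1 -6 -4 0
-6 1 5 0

Branch on x6: set x6 = False.
Branch on x2: set x2 = False.
(¬x1) alone gives x1 = False.
(¬x5) alone gives x5 = False.
That conflicts with the unit clause (x5).
That branch fails; take x2 = True instead.
(¬x3) alone gives x3 = False.
(¬x5) alone gives x5 = False.
That conflicts with the unit clause (x5).
Both values of x2 lead to a conflict.
That branch fails; take x6 = True instead.
Branch on x2: set x2 = False.
(¬x3) alone gives x3 = False.
That conflicts with the unit clause (x3).
That branch fails; take x2 = True instead.
(x3) alone gives x3 = True.
Branch on x5: set x5 = False.
(x1) alone gives x1 = True.
(x4) alone gives x4 = True.
That conflicts with the unit clause (¬x4).
That branch fails; take x5 = True instead.
(x4) alone gives x4 = True.
(¬x1) alone gives x1 = False.
That conflicts with the unit clause (x1).
Both values of x5 lead to a conflict.
Both values of x2 lead to a conflict.
Both values of x6 lead to a conflict.
No assignment satisfies every clause.

Unsatisfiable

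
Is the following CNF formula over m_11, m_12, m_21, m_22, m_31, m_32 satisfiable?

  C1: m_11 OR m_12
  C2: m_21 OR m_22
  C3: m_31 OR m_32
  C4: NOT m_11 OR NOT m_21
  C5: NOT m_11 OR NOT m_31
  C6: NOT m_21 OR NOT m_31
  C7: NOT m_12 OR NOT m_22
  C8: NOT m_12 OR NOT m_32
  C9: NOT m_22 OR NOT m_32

Suppose m_11 = true.
From the singleton clause (NOT m_21), m_21 = false.
From the singleton clause (m_22), m_22 = true.
From the singleton clause (NOT m_31), m_31 = false.
From the singleton clause (m_32), m_32 = true.
But (NOT m_32) is also a unit clause — contradiction.
Backtrack on m_11: now try m_11 = false.
From the singleton clause (m_12), m_12 = true.
From the singleton clause (NOT m_22), m_22 = false.
From the singleton clause (m_21), m_21 = true.
From the singleton clause (NOT m_31), m_31 = false.
From the singleton clause (m_32), m_32 = true.
But (NOT m_32) is also a unit clause — contradiction.
Neither m_11 = true nor m_11 = false works.
No assignment satisfies every clause.

No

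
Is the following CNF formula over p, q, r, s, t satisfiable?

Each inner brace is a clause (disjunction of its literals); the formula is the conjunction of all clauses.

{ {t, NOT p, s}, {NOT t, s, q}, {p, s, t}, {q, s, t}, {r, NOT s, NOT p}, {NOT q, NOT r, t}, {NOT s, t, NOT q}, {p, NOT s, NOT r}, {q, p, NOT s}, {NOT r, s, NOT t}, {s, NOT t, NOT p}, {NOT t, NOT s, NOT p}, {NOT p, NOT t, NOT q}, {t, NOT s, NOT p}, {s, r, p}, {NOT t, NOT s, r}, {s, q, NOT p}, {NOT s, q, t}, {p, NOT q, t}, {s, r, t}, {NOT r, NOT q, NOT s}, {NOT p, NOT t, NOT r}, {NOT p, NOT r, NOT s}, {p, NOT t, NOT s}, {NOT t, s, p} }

No

Suppose t = true.
Suppose s = true.
The clause (NOT p) is unit, so p = false.
Now (p) is unsatisfied and unit — conflict.
Backtrack on s: now try s = false.
The clause (q) is unit, so q = true.
The clause (NOT r) is unit, so r = false.
The clause (NOT p) is unit, so p = false.
Now (p) is unsatisfied and unit — conflict.
Either choice for s ends in contradiction.
Backtrack on t: now try t = false.
Suppose p = false.
The clause (s) is unit, so s = true.
The clause (NOT q) is unit, so q = false.
Now (q) is unsatisfied and unit — conflict.
Backtrack on p: now try p = true.
The clause (s) is unit, so s = true.
Now (NOT s) is unsatisfied and unit — conflict.
Either choice for p ends in contradiction.
Either choice for t ends in contradiction.
No assignment satisfies every clause.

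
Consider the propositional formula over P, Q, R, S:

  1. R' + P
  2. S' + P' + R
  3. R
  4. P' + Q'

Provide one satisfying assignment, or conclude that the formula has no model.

P ↦ 1; Q ↦ 0; R ↦ 1; S ↦ 1

The clause (R) is unit, so R = 1.
The clause (P) is unit, so P = 1.
The clause (Q') is unit, so Q = 0.
No clause remains; S is free.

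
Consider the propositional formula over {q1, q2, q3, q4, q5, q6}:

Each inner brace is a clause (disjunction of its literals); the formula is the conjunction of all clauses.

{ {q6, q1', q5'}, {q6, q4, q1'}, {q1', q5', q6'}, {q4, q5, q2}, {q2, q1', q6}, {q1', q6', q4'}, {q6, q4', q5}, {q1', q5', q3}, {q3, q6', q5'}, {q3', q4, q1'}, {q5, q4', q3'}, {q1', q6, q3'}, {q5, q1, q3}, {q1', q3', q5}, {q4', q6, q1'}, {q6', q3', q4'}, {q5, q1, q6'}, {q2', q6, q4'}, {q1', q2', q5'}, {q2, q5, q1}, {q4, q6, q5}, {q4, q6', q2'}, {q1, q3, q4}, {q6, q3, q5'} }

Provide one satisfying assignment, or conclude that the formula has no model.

Suppose q6 = 0.
Suppose q1 = 0.
Suppose q4 = 0.
From the singleton clause (q5), q5 = 1.
From the singleton clause (q3), q3 = 1.
Every clause is now satisfied; q2 is unconstrained.

q1 ↦ 0, q2 ↦ 1, q3 ↦ 1, q4 ↦ 0, q5 ↦ 1, q6 ↦ 0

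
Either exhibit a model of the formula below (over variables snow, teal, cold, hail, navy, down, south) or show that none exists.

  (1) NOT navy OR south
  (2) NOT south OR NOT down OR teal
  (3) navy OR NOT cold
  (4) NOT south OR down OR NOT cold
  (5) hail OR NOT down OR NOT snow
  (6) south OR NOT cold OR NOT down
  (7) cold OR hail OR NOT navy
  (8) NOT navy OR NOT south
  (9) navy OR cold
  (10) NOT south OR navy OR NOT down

Case navy = false:
The clause (NOT cold) is unit, so cold = false.
But (cold) is also a unit clause — contradiction.
So navy must be the other value — set navy = true.
The clause (south) is unit, so south = true.
But (NOT south) is also a unit clause — contradiction.
Neither navy = true nor navy = false works.

UNSATISFIABLE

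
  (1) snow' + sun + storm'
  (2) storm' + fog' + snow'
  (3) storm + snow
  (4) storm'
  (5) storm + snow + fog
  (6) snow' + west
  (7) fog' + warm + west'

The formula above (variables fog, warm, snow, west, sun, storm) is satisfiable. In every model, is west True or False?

Suppose west = 0.
From the singleton clause (storm'), storm = 0.
From the singleton clause (snow), snow = 1.
Now (snow') is unsatisfied and unit — conflict.
So every satisfying assignment has west = True.

True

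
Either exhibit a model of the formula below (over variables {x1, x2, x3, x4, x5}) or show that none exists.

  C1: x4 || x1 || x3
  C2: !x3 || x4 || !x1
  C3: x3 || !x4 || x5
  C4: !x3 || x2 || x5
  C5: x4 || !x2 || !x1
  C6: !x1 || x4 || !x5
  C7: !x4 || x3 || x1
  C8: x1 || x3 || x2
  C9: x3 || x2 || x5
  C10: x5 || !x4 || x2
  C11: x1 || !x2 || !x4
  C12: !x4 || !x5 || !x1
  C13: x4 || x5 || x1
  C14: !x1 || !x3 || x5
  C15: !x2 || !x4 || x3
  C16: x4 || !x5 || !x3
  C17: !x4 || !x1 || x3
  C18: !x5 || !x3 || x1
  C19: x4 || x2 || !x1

UNSATISFIABLE

Try x4 = true.
Try x3 = true.
Try x2 = true.
From the singleton clause (x1), x1 = true.
From the singleton clause (!x5), x5 = false.
That conflicts with the unit clause (x5).
So x2 must be the other value — set x2 = false.
From the singleton clause (x5), x5 = true.
From the singleton clause (!x1), x1 = false.
That conflicts with the unit clause (x1).
Neither x2 = true nor x2 = false works.
So x3 must be the other value — set x3 = false.
From the singleton clause (x5), x5 = true.
From the singleton clause (x1), x1 = true.
That conflicts with the unit clause (!x1).
Neither x3 = true nor x3 = false works.
So x4 must be the other value — set x4 = false.
Try x1 = true.
From the singleton clause (!x3), x3 = false.
From the singleton clause (!x2), x2 = false.
That conflicts with the unit clause (x2).
So x1 must be the other value — set x1 = false.
From the singleton clause (x3), x3 = true.
From the singleton clause (x5), x5 = true.
That conflicts with the unit clause (!x5).
Neither x1 = true nor x1 = false works.
Neither x4 = true nor x4 = false works.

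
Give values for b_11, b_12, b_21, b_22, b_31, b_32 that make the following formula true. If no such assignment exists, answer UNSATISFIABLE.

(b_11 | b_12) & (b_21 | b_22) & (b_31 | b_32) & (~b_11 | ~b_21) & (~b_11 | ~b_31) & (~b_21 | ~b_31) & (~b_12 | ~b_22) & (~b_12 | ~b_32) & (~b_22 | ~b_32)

UNSATISFIABLE

Branch on b_11: set b_11 = 1.
Unit clause (~b_21) forces b_21 = 0.
Unit clause (b_22) forces b_22 = 1.
Unit clause (~b_31) forces b_31 = 0.
Unit clause (b_32) forces b_32 = 1.
That conflicts with the unit clause (~b_32).
Backtrack on b_11: now try b_11 = 0.
Unit clause (b_12) forces b_12 = 1.
Unit clause (~b_22) forces b_22 = 0.
Unit clause (b_21) forces b_21 = 1.
Unit clause (~b_31) forces b_31 = 0.
Unit clause (b_32) forces b_32 = 1.
That conflicts with the unit clause (~b_32).
Either choice for b_11 ends in contradiction.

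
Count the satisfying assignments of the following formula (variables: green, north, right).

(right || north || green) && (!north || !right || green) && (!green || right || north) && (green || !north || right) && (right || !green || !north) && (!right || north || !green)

There are 2^3 = 8 truth assignments over (green, north, right).
Check each against the 6 clauses (columns in the order green, north, right):
  F F F  ✗ fails (right || north || green)
  F F T  ✓ satisfies all
  F T F  ✗ fails (green || !north || right)
  F T T  ✗ fails (!north || !right || green)
  T F F  ✗ fails (!green || right || north)
  T F T  ✗ fails (!right || north || !green)
  T T F  ✗ fails (right || !green || !north)
  T T T  ✓ satisfies all
2 of the 8 rows are models.

2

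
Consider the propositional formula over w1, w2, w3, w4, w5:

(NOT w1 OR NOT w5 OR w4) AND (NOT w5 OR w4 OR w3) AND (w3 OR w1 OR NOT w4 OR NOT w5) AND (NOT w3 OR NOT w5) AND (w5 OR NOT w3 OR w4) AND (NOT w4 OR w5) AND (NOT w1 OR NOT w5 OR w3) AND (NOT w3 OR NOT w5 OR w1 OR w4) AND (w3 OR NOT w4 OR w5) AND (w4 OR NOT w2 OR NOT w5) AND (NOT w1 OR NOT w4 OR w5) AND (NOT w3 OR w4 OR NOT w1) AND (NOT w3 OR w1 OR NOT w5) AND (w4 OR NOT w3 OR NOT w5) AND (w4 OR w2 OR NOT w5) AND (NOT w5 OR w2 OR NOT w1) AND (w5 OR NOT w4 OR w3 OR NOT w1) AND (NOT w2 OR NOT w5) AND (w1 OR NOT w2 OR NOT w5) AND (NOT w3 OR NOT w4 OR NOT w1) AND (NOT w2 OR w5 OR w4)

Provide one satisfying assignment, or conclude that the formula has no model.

Try w3 = false.
Try w5 = false.
Unit clause (NOT w4) forces w4 = false.
Unit clause (NOT w2) forces w2 = false.
No clause remains; w1 is free.

w1=true; w2=false; w3=false; w4=false; w5=false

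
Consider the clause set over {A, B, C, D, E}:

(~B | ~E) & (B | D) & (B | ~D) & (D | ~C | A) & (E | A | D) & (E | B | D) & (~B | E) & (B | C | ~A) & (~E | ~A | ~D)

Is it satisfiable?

Case B = 0:
The clause (D) is unit, so D = 1.
Now (~D) is unsatisfied and unit — conflict.
Undo B and try B = 1.
The clause (~E) is unit, so E = 0.
Now (E) is unsatisfied and unit — conflict.
Neither B = 1 nor B = 0 works.
No assignment satisfies every clause.

No, unsatisfiable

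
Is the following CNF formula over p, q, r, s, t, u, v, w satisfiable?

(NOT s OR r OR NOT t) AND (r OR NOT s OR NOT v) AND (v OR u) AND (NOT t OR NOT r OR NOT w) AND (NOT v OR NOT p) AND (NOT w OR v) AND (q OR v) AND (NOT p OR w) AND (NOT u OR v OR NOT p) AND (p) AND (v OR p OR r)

Unsatisfiable

(p) alone gives p = true.
(NOT v) alone gives v = false.
(u) alone gives u = true.
That conflicts with the unit clause (NOT u).
No assignment satisfies every clause.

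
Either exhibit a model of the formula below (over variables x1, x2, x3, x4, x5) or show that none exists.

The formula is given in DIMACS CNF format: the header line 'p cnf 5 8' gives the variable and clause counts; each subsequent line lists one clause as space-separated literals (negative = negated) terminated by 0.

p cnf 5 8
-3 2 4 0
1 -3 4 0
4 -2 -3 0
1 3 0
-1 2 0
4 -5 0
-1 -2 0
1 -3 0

Try x1 = True.
Unit clause (x2) forces x2 = True.
That conflicts with the unit clause (¬x2).
So x1 must be the other value — set x1 = False.
Unit clause (x3) forces x3 = True.
That conflicts with the unit clause (¬x3).
Both values of x1 lead to a conflict.

UNSATISFIABLE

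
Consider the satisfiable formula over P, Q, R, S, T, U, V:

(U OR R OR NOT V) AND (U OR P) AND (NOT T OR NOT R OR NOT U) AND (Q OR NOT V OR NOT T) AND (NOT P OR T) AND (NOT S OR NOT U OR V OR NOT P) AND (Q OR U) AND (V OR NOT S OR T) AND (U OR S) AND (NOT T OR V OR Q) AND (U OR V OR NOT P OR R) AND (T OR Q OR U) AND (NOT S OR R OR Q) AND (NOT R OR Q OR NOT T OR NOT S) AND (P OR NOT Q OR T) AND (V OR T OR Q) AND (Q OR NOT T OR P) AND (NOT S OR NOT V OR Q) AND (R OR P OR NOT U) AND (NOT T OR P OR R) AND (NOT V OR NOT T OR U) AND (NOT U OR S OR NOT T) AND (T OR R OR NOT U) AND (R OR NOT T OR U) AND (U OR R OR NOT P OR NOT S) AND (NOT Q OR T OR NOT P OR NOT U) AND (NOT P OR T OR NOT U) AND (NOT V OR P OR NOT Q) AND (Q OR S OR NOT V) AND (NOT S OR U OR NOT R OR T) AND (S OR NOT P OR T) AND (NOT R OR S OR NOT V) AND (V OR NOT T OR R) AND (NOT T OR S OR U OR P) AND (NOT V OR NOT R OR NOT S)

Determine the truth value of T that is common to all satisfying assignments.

Suppose T = false.
Unit clause (NOT P) forces P = false.
Unit clause (U) forces U = true.
Unit clause (NOT Q) forces Q = false.
Unit clause (V) forces V = true.
Unit clause (NOT S) forces S = false.
But (S) is also a unit clause — contradiction.
So every satisfying assignment has T = True.

True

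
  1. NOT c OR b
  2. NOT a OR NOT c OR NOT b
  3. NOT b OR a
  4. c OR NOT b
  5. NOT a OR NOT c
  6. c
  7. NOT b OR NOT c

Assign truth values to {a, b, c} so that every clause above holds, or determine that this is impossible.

Unit clause (c) forces c = true.
Unit clause (b) forces b = true.
But (NOT b) is also a unit clause — contradiction.

UNSATISFIABLE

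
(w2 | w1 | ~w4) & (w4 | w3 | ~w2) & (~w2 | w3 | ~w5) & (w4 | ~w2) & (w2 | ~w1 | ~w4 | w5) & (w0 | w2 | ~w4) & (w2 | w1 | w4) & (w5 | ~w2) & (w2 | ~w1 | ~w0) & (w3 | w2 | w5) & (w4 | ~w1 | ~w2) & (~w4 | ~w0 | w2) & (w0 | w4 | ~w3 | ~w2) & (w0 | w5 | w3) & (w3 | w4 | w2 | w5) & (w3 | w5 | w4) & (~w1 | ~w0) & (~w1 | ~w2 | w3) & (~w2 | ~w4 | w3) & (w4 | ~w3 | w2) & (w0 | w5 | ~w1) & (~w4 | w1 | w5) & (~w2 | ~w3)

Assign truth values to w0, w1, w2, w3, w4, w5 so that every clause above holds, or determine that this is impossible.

Suppose w4 = 0.
(~w2) alone gives w2 = 0.
(w1) alone gives w1 = 1.
(~w0) alone gives w0 = 0.
(~w3) alone gives w3 = 0.
(w5) alone gives w5 = 1.
Every clause now holds.

w0: 0,  w1: 1,  w2: 0,  w3: 0,  w4: 0,  w5: 1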